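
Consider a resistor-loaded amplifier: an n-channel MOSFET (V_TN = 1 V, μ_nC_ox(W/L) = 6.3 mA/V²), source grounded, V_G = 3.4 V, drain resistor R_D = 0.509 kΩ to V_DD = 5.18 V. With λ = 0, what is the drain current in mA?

I_D = 8.84 mA

V_GS = V_G = 3.4 V, so V_ov = 3.4 − 1 = 2.4 V.
Assume saturation: I_D = ½ k_n V_ov² = 0.5 × 6.3 × 2.4² = 18.1 mA, giving V_DS = V_DD − I_D R_D = 5.18 − 18.1 × 0.509 = -4.06 V.
But -4.06 V < V_ov = 2.4 V, so the device is actually in triode.
In triode I_D = k_n[V_ov V_DS − ½ V_DS²] and I_D = (V_DD − V_DS)/R_D. Equating: 1.6 V_DS² − 8.696 V_DS + 5.18 = 0, giving V_DS = 0.681 V (the root below V_ov).
I_D = (5.18 − 0.681) / 0.509 = 8.84 mA.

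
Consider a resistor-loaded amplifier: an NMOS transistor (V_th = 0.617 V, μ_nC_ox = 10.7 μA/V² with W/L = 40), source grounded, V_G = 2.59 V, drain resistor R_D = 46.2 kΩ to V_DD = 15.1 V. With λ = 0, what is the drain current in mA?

I_D = 0.318 mA

V_GS = V_G = 2.59 V, so V_ov = 2.59 − 0.617 = 1.97 V.
k_n = μ_nC_ox · (W/L) = 0.428 mA/V².
Assume saturation: I_D = ½ k_n V_ov² = 0.5 × 0.428 × 1.97² = 0.833 mA, giving V_DS = V_DD − I_D R_D = 15.1 − 0.833 × 46.2 = -23.4 V.
But -23.4 V < V_ov = 1.97 V, so the device is actually in triode.
In triode I_D = k_n[V_ov V_DS − ½ V_DS²] and I_D = (V_DD − V_DS)/R_D. Equating: 9.89 V_DS² − 40.01 V_DS + 15.1 = 0, giving V_DS = 0.421 V (the root below V_ov).
I_D = (15.1 − 0.421) / 46.2 = 0.318 mA.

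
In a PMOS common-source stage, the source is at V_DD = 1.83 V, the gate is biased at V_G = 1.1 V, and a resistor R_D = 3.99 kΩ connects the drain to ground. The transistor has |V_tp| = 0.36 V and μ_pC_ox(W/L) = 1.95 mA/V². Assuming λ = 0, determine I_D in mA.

V_SG = V_DD − V_G = 1.83 − 1.1 = 0.73 V, so V_ov = 0.73 − 0.36 = 0.37 V.
Assume saturation: I_D = ½ k_p V_ov² = 0.5 × 1.95 × 0.37² = 0.133 mA, giving V_SD = V_DD − I_D R_D = 1.83 − 0.133 × 3.99 = 1.3 V.
V_SD = 1.3 V ≥ V_ov = 0.37 V, confirming saturation.

I_D = 0.133 mA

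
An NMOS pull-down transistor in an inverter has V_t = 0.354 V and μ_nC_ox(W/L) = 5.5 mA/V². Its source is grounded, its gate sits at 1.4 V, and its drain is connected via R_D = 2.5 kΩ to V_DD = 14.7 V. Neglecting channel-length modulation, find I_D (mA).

I_D = 3.01 mA

V_GS = V_G = 1.4 V, so V_ov = 1.4 − 0.354 = 1.05 V.
Assume saturation: I_D = ½ k_n V_ov² = 0.5 × 5.5 × 1.05² = 3.01 mA, giving V_DS = V_DD − I_D R_D = 14.7 − 3.01 × 2.5 = 7.18 V.
V_DS = 7.18 V ≥ V_ov = 1.05 V, confirming saturation.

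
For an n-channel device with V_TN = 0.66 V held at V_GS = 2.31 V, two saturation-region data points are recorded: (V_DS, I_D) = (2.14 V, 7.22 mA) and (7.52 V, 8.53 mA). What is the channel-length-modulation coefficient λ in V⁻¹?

With V_GS fixed, I_D ∝ (1 + λ V_DS) in saturation, so I_D2/I_D1 = (1 + λ V_DS2)/(1 + λ V_DS1).
8.53/7.22 = 1.181 = (1 + 7.52 λ)/(1 + 2.14 λ).
Solving: λ (I_D1 V_DS2 − I_D2 V_DS1) = I_D2 − I_D1, so λ = (8.53 − 7.22) / (7.22 × 7.52 − 8.53 × 2.14) = 1.31 / 36 = 0.0363 V⁻¹.

λ = 0.0363 V⁻¹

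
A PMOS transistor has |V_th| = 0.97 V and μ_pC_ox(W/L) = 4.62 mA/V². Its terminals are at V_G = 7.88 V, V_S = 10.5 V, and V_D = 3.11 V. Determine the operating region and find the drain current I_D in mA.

Saturation; I_D = 6.29 mA

V_SG = V_S − V_G = 10.5 − 7.88 = 2.62 V; V_SD = V_S − V_D = 10.5 − 3.11 = 7.39 V.
V_ov = V_SG − |V_th| = 2.62 − 0.97 = 1.65 V.
Since V_SD = 7.39 V ≥ V_ov = 1.65 V, the device is in saturation.
I_D = ½ k_p V_ov² = 0.5 × 4.62 × 1.65² = 6.29 mA.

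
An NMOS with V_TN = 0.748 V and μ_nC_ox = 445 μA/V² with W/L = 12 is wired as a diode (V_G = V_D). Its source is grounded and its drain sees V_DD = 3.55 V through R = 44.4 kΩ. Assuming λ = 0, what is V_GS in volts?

V_GS = 0.898 V

With gate tied to drain, V_GS = V_DS ≥ V_GS − V_TN, so the device is in saturation.
k_n = μ_nC_ox · (W/L) = 5.34 mA/V².
KCL at the drain: ½ k_n (V_GS − V_TN)² = (V_DD − V_GS)/R.
Let x = V_GS − 0.748. Then 119 x² + x − 2.802 = 0, giving x = 0.15 V (positive root), so V_GS = 0.898 V.
I_D = (V_DD − V_GS)/R = (3.55 − 0.898) / 44.4 = 0.0597 mA.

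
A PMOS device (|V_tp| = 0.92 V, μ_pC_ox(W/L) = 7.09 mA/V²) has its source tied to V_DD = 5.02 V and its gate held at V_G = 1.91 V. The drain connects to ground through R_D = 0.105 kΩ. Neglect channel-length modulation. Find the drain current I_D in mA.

I_D = 17.0 mA

V_SG = V_DD − V_G = 5.02 − 1.91 = 3.11 V, so V_ov = 3.11 − 0.92 = 2.19 V.
Assume saturation: I_D = ½ k_p V_ov² = 0.5 × 7.09 × 2.19² = 17 mA, giving V_SD = V_DD − I_D R_D = 5.02 − 17 × 0.105 = 3.23 V.
V_SD = 3.23 V ≥ V_ov = 2.19 V, confirming saturation.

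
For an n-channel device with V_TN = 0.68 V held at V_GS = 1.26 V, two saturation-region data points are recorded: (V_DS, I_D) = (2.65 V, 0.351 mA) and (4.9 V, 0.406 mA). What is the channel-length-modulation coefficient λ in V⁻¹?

λ = 0.0854 V⁻¹

With V_GS fixed, I_D ∝ (1 + λ V_DS) in saturation, so I_D2/I_D1 = (1 + λ V_DS2)/(1 + λ V_DS1).
0.406/0.351 = 1.157 = (1 + 4.9 λ)/(1 + 2.65 λ).
Solving: λ (I_D1 V_DS2 − I_D2 V_DS1) = I_D2 − I_D1, so λ = (0.406 − 0.351) / (0.351 × 4.9 − 0.406 × 2.65) = 0.055 / 0.644 = 0.0854 V⁻¹.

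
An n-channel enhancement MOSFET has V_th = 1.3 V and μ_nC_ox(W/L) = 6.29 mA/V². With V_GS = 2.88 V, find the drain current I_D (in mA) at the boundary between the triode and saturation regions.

At the boundary V_DS = V_ov = V_GS − V_th = 2.88 − 1.3 = 1.58 V.
I_D = ½ k_n V_ov² = 0.5 × 6.29 × 1.58² = 7.85 mA.

I_D = 7.85 mA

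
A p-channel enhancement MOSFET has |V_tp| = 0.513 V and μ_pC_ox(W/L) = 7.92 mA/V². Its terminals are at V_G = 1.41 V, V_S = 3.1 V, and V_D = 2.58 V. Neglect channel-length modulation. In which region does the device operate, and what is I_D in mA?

V_SG = V_S − V_G = 3.1 − 1.41 = 1.69 V; V_SD = V_S − V_D = 3.1 − 2.58 = 0.52 V.
V_ov = V_SG − |V_tp| = 1.69 − 0.513 = 1.18 V.
Since V_SD = 0.52 V < V_ov = 1.18 V, the device is in the triode region.
I_D = k_p [V_ov · V_SD − ½ V_SD²] = 7.92 × [1.18 × 0.52 − 0.5 × 0.52²] = 3.78 mA.

Triode; I_D = 3.78 mA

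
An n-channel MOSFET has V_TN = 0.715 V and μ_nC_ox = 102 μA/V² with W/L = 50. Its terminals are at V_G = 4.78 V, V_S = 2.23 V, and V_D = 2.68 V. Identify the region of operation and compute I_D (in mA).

Triode; I_D = 3.69 mA

V_GS = V_G − V_S = 4.78 − 2.23 = 2.55 V; V_DS = V_D − V_S = 2.68 − 2.23 = 0.45 V.
k_n = μ_nC_ox · (W/L) = 5.1 mA/V².
V_ov = V_GS − V_TN = 2.55 − 0.715 = 1.84 V.
Since V_DS = 0.45 V < V_ov = 1.84 V, the device is in the triode region.
I_D = k_n [V_ov · V_DS − ½ V_DS²] = 5.1 × [1.84 × 0.45 − 0.5 × 0.45²] = 3.69 mA.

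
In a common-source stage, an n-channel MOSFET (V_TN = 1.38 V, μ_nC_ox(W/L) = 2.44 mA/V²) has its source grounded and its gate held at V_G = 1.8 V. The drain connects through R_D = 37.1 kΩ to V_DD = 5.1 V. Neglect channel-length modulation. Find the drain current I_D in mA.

V_GS = V_G = 1.8 V, so V_ov = 1.8 − 1.38 = 0.42 V.
Assume saturation: I_D = ½ k_n V_ov² = 0.5 × 2.44 × 0.42² = 0.215 mA, giving V_DS = V_DD − I_D R_D = 5.1 − 0.215 × 37.1 = -2.88 V.
But -2.88 V < V_ov = 0.42 V, so the device is actually in triode.
In triode I_D = k_n[V_ov V_DS − ½ V_DS²] and I_D = (V_DD − V_DS)/R_D. Equating: 45.3 V_DS² − 39.02 V_DS + 5.1 = 0, giving V_DS = 0.161 V (the root below V_ov).
I_D = (5.1 − 0.161) / 37.1 = 0.133 mA.

I_D = 0.133 mA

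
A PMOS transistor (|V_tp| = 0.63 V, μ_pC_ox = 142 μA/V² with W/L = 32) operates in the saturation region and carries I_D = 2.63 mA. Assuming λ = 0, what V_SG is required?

k_p = μ_pC_ox · (W/L) = 4.544 mA/V².
In saturation I_D = ½ k_p (V_SG − |V_tp|)², so V_SG − |V_tp| = √(2 I_D / k_p) = √(2 × 2.63 / 4.544) = 1.08 V.
V_SG = 0.63 + 1.08 = 1.71 V.

V_SG = 1.71 V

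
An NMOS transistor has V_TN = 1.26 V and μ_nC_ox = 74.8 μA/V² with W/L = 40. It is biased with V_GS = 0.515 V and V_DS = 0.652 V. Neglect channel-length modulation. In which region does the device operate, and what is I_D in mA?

V_GS = 0.515 V < V_TN = 1.26 V, so the transistor is in cutoff.

Cutoff; I_D = 0 mA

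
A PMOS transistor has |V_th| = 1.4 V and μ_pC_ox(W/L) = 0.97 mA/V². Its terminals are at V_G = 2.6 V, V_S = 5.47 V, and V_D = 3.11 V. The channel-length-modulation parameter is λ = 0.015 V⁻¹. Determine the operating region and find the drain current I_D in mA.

V_SG = V_S − V_G = 5.47 − 2.6 = 2.87 V; V_SD = V_S − V_D = 5.47 − 3.11 = 2.36 V.
V_ov = V_SG − |V_th| = 2.87 − 1.4 = 1.47 V.
Since V_SD = 2.36 V ≥ V_ov = 1.47 V, the device is in saturation.
I_D = ½ k_p V_ov² (1 + λ V_SD) = 0.5 × 0.97 × 1.47² × (1 + 0.015 × 2.36) = 1.09 mA.

Saturation; I_D = 1.09 mA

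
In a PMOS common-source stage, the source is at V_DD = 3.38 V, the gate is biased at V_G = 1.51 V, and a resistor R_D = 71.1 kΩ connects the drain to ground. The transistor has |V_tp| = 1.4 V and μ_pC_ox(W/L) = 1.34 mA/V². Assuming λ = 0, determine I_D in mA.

I_D = 0.0464 mA

V_SG = V_DD − V_G = 3.38 − 1.51 = 1.87 V, so V_ov = 1.87 − 1.4 = 0.47 V.
Assume saturation: I_D = ½ k_p V_ov² = 0.5 × 1.34 × 0.47² = 0.148 mA, giving V_SD = V_DD − I_D R_D = 3.38 − 0.148 × 71.1 = -7.14 V.
But -7.14 V < V_ov = 0.47 V, so the device is actually in triode.
In triode I_D = k_p[V_ov V_SD − ½ V_SD²] and I_D = (V_DD − V_SD)/R_D. Equating: 47.6 V_SD² − 45.78 V_SD + 3.38 = 0, giving V_SD = 0.0806 V (the root below V_ov).
I_D = (3.38 − 0.0806) / 71.1 = 0.0464 mA.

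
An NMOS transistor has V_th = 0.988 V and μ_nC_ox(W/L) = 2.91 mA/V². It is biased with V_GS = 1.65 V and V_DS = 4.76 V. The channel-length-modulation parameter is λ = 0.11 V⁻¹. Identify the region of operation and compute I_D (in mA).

Saturation; I_D = 0.972 mA

V_ov = V_GS − V_th = 1.65 − 0.988 = 0.662 V.
Since V_DS = 4.76 V ≥ V_ov = 0.662 V, the device is in saturation.
I_D = ½ k_n V_ov² (1 + λ V_DS) = 0.5 × 2.91 × 0.662² × (1 + 0.11 × 4.76) = 0.972 mA.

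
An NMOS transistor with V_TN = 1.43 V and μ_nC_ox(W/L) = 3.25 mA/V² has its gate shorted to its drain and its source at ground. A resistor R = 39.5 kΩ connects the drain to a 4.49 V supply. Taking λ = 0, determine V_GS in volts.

V_GS = 1.64 V

With gate tied to drain, V_GS = V_DS ≥ V_GS − V_TN, so the device is in saturation.
KCL at the drain: ½ k_n (V_GS − V_TN)² = (V_DD − V_GS)/R.
Let x = V_GS − 1.43. Then 64.2 x² + x − 3.06 = 0, giving x = 0.211 V (positive root), so V_GS = 1.64 V.
I_D = (V_DD − V_GS)/R = (4.49 − 1.64) / 39.5 = 0.0721 mA.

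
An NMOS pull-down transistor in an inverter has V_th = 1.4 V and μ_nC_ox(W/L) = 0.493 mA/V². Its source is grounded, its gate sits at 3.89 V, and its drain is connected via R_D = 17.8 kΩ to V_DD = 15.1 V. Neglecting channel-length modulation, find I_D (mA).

V_GS = V_G = 3.89 V, so V_ov = 3.89 − 1.4 = 2.49 V.
Assume saturation: I_D = ½ k_n V_ov² = 0.5 × 0.493 × 2.49² = 1.53 mA, giving V_DS = V_DD − I_D R_D = 15.1 − 1.53 × 17.8 = -12.1 V.
But -12.1 V < V_ov = 2.49 V, so the device is actually in triode.
In triode I_D = k_n[V_ov V_DS − ½ V_DS²] and I_D = (V_DD − V_DS)/R_D. Equating: 4.39 V_DS² − 22.85 V_DS + 15.1 = 0, giving V_DS = 0.777 V (the root below V_ov).
I_D = (15.1 − 0.777) / 17.8 = 0.805 mA.

I_D = 0.805 mA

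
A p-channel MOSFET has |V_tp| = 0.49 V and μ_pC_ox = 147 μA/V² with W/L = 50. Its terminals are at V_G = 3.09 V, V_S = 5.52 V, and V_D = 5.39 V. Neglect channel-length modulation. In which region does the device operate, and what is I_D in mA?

Triode; I_D = 1.79 mA

V_SG = V_S − V_G = 5.52 − 3.09 = 2.43 V; V_SD = V_S − V_D = 5.52 − 5.39 = 0.13 V.
k_p = μ_pC_ox · (W/L) = 7.35 mA/V².
V_ov = V_SG − |V_tp| = 2.43 − 0.49 = 1.94 V.
Since V_SD = 0.13 V < V_ov = 1.94 V, the device is in the triode region.
I_D = k_p [V_ov · V_SD − ½ V_SD²] = 7.35 × [1.94 × 0.13 − 0.5 × 0.13²] = 1.79 mA.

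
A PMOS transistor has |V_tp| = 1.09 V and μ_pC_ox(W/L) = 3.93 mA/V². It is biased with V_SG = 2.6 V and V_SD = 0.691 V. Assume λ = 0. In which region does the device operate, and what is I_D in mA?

V_ov = V_SG − |V_tp| = 2.6 − 1.09 = 1.51 V.
Since V_SD = 0.691 V < V_ov = 1.51 V, the device is in the triode region.
I_D = k_p [V_ov · V_SD − ½ V_SD²] = 3.93 × [1.51 × 0.691 − 0.5 × 0.691²] = 3.16 mA.

Triode; I_D = 3.16 mA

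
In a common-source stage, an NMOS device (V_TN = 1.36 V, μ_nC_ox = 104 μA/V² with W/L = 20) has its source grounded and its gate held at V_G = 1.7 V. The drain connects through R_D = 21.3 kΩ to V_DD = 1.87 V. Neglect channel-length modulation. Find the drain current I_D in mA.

V_GS = V_G = 1.7 V, so V_ov = 1.7 − 1.36 = 0.34 V.
k_n = μ_nC_ox · (W/L) = 2.08 mA/V².
Assume saturation: I_D = ½ k_n V_ov² = 0.5 × 2.08 × 0.34² = 0.12 mA, giving V_DS = V_DD − I_D R_D = 1.87 − 0.12 × 21.3 = -0.691 V.
But -0.691 V < V_ov = 0.34 V, so the device is actually in triode.
In triode I_D = k_n[V_ov V_DS − ½ V_DS²] and I_D = (V_DD − V_DS)/R_D. Equating: 22.2 V_DS² − 16.06 V_DS + 1.87 = 0, giving V_DS = 0.146 V (the root below V_ov).
I_D = (1.87 − 0.146) / 21.3 = 0.081 mA.

I_D = 0.0810 mA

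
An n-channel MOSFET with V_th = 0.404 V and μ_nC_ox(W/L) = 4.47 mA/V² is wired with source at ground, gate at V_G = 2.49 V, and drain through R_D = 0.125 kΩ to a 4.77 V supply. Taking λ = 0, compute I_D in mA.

V_GS = V_G = 2.49 V, so V_ov = 2.49 − 0.404 = 2.09 V.
Assume saturation: I_D = ½ k_n V_ov² = 0.5 × 4.47 × 2.09² = 9.73 mA, giving V_DS = V_DD − I_D R_D = 4.77 − 9.73 × 0.125 = 3.55 V.
V_DS = 3.55 V ≥ V_ov = 2.09 V, confirming saturation.

I_D = 9.73 mA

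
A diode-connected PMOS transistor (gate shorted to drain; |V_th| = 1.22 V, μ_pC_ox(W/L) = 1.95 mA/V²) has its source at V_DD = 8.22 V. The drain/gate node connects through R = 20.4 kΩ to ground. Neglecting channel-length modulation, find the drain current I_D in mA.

I_D = 0.315 mA

With gate tied to drain, V_SG = V_SD ≥ V_SG − |V_th|, so the device is in saturation.
KCL at the drain: ½ k_p (V_SG − |V_th|)² = (V_DD − V_SG)/R.
Let x = V_SG − 1.22. Then 19.9 x² + x − 7 = 0, giving x = 0.569 V (positive root), so V_SG = 1.79 V.
I_D = (V_DD − V_SG)/R = (8.22 − 1.79) / 20.4 = 0.315 mA.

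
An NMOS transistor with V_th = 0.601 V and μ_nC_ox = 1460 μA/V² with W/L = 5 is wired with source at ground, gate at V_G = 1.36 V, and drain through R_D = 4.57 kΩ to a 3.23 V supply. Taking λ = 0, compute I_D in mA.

I_D = 0.677 mA

V_GS = V_G = 1.36 V, so V_ov = 1.36 − 0.601 = 0.759 V.
k_n = μ_nC_ox · (W/L) = 7.3 mA/V².
Assume saturation: I_D = ½ k_n V_ov² = 0.5 × 7.3 × 0.759² = 2.1 mA, giving V_DS = V_DD − I_D R_D = 3.23 − 2.1 × 4.57 = -6.38 V.
But -6.38 V < V_ov = 0.759 V, so the device is actually in triode.
In triode I_D = k_n[V_ov V_DS − ½ V_DS²] and I_D = (V_DD − V_DS)/R_D. Equating: 16.7 V_DS² − 26.32 V_DS + 3.23 = 0, giving V_DS = 0.134 V (the root below V_ov).
I_D = (3.23 − 0.134) / 4.57 = 0.677 mA.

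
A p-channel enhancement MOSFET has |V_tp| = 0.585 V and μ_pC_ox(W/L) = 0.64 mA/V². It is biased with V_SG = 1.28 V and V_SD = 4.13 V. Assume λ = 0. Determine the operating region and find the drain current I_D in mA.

V_ov = V_SG − |V_tp| = 1.28 − 0.585 = 0.695 V.
Since V_SD = 4.13 V ≥ V_ov = 0.695 V, the device is in saturation.
I_D = ½ k_p V_ov² = 0.5 × 0.64 × 0.695² = 0.155 mA.

Saturation; I_D = 0.155 mA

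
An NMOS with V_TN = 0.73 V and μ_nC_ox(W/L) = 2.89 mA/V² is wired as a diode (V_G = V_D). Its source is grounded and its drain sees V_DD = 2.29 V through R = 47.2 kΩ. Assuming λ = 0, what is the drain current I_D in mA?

With gate tied to drain, V_GS = V_DS ≥ V_GS − V_TN, so the device is in saturation.
KCL at the drain: ½ k_n (V_GS − V_TN)² = (V_DD − V_GS)/R.
Let x = V_GS − 0.73. Then 68.2 x² + x − 1.56 = 0, giving x = 0.144 V (positive root), so V_GS = 0.874 V.
I_D = (V_DD − V_GS)/R = (2.29 − 0.874) / 47.2 = 0.03 mA.

I_D = 0.0300 mA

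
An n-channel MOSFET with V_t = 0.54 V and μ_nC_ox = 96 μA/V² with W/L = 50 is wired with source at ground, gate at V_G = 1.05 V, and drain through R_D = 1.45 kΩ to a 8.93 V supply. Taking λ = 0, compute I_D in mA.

V_GS = V_G = 1.05 V, so V_ov = 1.05 − 0.54 = 0.51 V.
k_n = μ_nC_ox · (W/L) = 4.8 mA/V².
Assume saturation: I_D = ½ k_n V_ov² = 0.5 × 4.8 × 0.51² = 0.624 mA, giving V_DS = V_DD − I_D R_D = 8.93 − 0.624 × 1.45 = 8.02 V.
V_DS = 8.02 V ≥ V_ov = 0.51 V, confirming saturation.

I_D = 0.624 mA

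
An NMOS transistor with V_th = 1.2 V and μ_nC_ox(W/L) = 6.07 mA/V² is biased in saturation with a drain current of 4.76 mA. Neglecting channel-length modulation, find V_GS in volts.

In saturation I_D = ½ k_n (V_GS − V_th)², so V_GS − V_th = √(2 I_D / k_n) = √(2 × 4.76 / 6.07) = 1.25 V.
V_GS = 1.2 + 1.25 = 2.45 V.

V_GS = 2.45 V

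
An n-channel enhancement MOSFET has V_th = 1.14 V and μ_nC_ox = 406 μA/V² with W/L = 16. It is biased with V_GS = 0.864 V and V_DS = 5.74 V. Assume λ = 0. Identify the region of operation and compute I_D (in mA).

Cutoff; I_D = 0 mA

V_GS = 0.864 V < V_th = 1.14 V, so the transistor is in cutoff.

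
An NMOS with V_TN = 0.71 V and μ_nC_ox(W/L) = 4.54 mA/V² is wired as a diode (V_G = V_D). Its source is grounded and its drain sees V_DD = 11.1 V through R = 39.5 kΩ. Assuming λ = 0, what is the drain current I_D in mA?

With gate tied to drain, V_GS = V_DS ≥ V_GS − V_TN, so the device is in saturation.
KCL at the drain: ½ k_n (V_GS − V_TN)² = (V_DD − V_GS)/R.
Let x = V_GS − 0.71. Then 89.7 x² + x − 10.39 = 0, giving x = 0.335 V (positive root), so V_GS = 1.04 V.
I_D = (V_DD − V_GS)/R = (11.1 − 1.04) / 39.5 = 0.255 mA.

I_D = 0.255 mA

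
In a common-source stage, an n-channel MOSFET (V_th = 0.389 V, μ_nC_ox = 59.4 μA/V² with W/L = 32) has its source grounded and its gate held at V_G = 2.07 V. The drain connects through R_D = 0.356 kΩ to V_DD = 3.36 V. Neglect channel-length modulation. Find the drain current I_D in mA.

I_D = 2.69 mA

V_GS = V_G = 2.07 V, so V_ov = 2.07 − 0.389 = 1.68 V.
k_n = μ_nC_ox · (W/L) = 1.901 mA/V².
Assume saturation: I_D = ½ k_n V_ov² = 0.5 × 1.901 × 1.68² = 2.69 mA, giving V_DS = V_DD − I_D R_D = 3.36 − 2.69 × 0.356 = 2.4 V.
V_DS = 2.4 V ≥ V_ov = 1.68 V, confirming saturation.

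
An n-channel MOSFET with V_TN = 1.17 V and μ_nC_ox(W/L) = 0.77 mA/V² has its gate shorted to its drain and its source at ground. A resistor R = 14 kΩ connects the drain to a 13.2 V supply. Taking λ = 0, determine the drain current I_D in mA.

With gate tied to drain, V_GS = V_DS ≥ V_GS − V_TN, so the device is in saturation.
KCL at the drain: ½ k_n (V_GS − V_TN)² = (V_DD − V_GS)/R.
Let x = V_GS − 1.17. Then 5.39 x² + x − 12.03 = 0, giving x = 1.4 V (positive root), so V_GS = 2.57 V.
I_D = (V_DD − V_GS)/R = (13.2 − 2.57) / 14 = 0.759 mA.

I_D = 0.759 mA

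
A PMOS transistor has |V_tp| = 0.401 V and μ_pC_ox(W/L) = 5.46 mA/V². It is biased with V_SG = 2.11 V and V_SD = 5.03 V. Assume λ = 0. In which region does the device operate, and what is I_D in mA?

Saturation; I_D = 7.97 mA

V_ov = V_SG − |V_tp| = 2.11 − 0.401 = 1.71 V.
Since V_SD = 5.03 V ≥ V_ov = 1.71 V, the device is in saturation.
I_D = ½ k_p V_ov² = 0.5 × 5.46 × 1.71² = 7.97 mA.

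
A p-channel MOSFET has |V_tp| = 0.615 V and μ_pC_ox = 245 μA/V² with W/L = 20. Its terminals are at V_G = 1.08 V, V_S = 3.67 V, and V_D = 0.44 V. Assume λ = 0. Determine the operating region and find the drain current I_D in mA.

Saturation; I_D = 9.56 mA

V_SG = V_S − V_G = 3.67 − 1.08 = 2.59 V; V_SD = V_S − V_D = 3.67 − 0.44 = 3.23 V.
k_p = μ_pC_ox · (W/L) = 4.9 mA/V².
V_ov = V_SG − |V_tp| = 2.59 − 0.615 = 1.97 V.
Since V_SD = 3.23 V ≥ V_ov = 1.97 V, the device is in saturation.
I_D = ½ k_p V_ov² = 0.5 × 4.9 × 1.97² = 9.56 mA.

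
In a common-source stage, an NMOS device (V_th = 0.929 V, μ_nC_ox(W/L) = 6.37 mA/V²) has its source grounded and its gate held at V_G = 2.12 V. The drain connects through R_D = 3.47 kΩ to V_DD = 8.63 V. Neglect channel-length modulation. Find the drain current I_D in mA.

V_GS = V_G = 2.12 V, so V_ov = 2.12 − 0.929 = 1.19 V.
Assume saturation: I_D = ½ k_n V_ov² = 0.5 × 6.37 × 1.19² = 4.52 mA, giving V_DS = V_DD − I_D R_D = 8.63 − 4.52 × 3.47 = -7.05 V.
But -7.05 V < V_ov = 1.19 V, so the device is actually in triode.
In triode I_D = k_n[V_ov V_DS − ½ V_DS²] and I_D = (V_DD − V_DS)/R_D. Equating: 11.1 V_DS² − 27.33 V_DS + 8.63 = 0, giving V_DS = 0.372 V (the root below V_ov).
I_D = (8.63 − 0.372) / 3.47 = 2.38 mA.

I_D = 2.38 mA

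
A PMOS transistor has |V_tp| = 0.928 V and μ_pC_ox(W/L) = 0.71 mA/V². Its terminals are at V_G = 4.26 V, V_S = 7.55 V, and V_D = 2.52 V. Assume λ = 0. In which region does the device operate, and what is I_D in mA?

Saturation; I_D = 1.98 mA

V_SG = V_S − V_G = 7.55 − 4.26 = 3.29 V; V_SD = V_S − V_D = 7.55 − 2.52 = 5.03 V.
V_ov = V_SG − |V_tp| = 3.29 − 0.928 = 2.36 V.
Since V_SD = 5.03 V ≥ V_ov = 2.36 V, the device is in saturation.
I_D = ½ k_p V_ov² = 0.5 × 0.71 × 2.36² = 1.98 mA.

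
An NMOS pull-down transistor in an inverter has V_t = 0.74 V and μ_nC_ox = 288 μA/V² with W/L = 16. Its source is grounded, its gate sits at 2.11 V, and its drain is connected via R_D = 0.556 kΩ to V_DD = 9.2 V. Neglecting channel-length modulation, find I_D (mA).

V_GS = V_G = 2.11 V, so V_ov = 2.11 − 0.74 = 1.37 V.
k_n = μ_nC_ox · (W/L) = 4.608 mA/V².
Assume saturation: I_D = ½ k_n V_ov² = 0.5 × 4.608 × 1.37² = 4.32 mA, giving V_DS = V_DD − I_D R_D = 9.2 − 4.32 × 0.556 = 6.8 V.
V_DS = 6.8 V ≥ V_ov = 1.37 V, confirming saturation.

I_D = 4.32 mA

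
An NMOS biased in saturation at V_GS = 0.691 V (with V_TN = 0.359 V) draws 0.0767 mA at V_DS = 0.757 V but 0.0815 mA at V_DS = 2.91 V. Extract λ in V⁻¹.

With V_GS fixed, I_D ∝ (1 + λ V_DS) in saturation, so I_D2/I_D1 = (1 + λ V_DS2)/(1 + λ V_DS1).
0.0815/0.0767 = 1.063 = (1 + 2.91 λ)/(1 + 0.757 λ).
Solving: λ (I_D1 V_DS2 − I_D2 V_DS1) = I_D2 − I_D1, so λ = (0.0815 − 0.0767) / (0.0767 × 2.91 − 0.0815 × 0.757) = 0.0048 / 0.162 = 0.0297 V⁻¹.

λ = 0.0297 V⁻¹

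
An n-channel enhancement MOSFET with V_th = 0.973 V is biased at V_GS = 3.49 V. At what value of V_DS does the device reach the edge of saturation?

V_DS,sat = 2.52 V

The boundary between triode and saturation is V_DS = V_GS − V_th = V_ov.
V_ov = 3.49 − 0.973 = 2.52 V.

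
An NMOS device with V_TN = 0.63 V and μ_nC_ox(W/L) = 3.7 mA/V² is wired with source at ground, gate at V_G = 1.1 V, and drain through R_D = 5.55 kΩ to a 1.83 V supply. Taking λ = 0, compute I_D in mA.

I_D = 0.291 mA

V_GS = V_G = 1.1 V, so V_ov = 1.1 − 0.63 = 0.47 V.
Assume saturation: I_D = ½ k_n V_ov² = 0.5 × 3.7 × 0.47² = 0.409 mA, giving V_DS = V_DD − I_D R_D = 1.83 − 0.409 × 5.55 = -0.438 V.
But -0.438 V < V_ov = 0.47 V, so the device is actually in triode.
In triode I_D = k_n[V_ov V_DS − ½ V_DS²] and I_D = (V_DD − V_DS)/R_D. Equating: 10.3 V_DS² − 10.65 V_DS + 1.83 = 0, giving V_DS = 0.217 V (the root below V_ov).
I_D = (1.83 − 0.217) / 5.55 = 0.291 mA.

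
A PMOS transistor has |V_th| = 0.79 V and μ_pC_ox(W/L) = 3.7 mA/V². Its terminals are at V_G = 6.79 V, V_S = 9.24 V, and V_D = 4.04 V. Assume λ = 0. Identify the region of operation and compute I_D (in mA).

V_SG = V_S − V_G = 9.24 − 6.79 = 2.45 V; V_SD = V_S − V_D = 9.24 − 4.04 = 5.2 V.
V_ov = V_SG − |V_th| = 2.45 − 0.79 = 1.66 V.
Since V_SD = 5.2 V ≥ V_ov = 1.66 V, the device is in saturation.
I_D = ½ k_p V_ov² = 0.5 × 3.7 × 1.66² = 5.1 mA.

Saturation; I_D = 5.10 mA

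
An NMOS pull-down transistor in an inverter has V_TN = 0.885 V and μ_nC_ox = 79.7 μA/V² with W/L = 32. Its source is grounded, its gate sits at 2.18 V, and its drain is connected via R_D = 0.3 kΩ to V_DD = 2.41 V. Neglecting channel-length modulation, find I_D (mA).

I_D = 2.14 mA

V_GS = V_G = 2.18 V, so V_ov = 2.18 − 0.885 = 1.3 V.
k_n = μ_nC_ox · (W/L) = 2.55 mA/V².
Assume saturation: I_D = ½ k_n V_ov² = 0.5 × 2.55 × 1.3² = 2.14 mA, giving V_DS = V_DD − I_D R_D = 2.41 − 2.14 × 0.3 = 1.77 V.
V_DS = 1.77 V ≥ V_ov = 1.3 V, confirming saturation.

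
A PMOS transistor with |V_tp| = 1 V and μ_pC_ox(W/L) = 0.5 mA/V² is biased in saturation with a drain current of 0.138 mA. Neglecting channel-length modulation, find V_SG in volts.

V_SG = 1.74 V

In saturation I_D = ½ k_p (V_SG − |V_tp|)², so V_SG − |V_tp| = √(2 I_D / k_p) = √(2 × 0.138 / 0.5) = 0.743 V.
V_SG = 1 + 0.743 = 1.74 V.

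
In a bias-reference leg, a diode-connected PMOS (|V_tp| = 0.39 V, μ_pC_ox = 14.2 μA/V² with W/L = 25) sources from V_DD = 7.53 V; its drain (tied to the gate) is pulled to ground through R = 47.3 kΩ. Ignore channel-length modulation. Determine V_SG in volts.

V_SG = 1.25 V

With gate tied to drain, V_SG = V_SD ≥ V_SG − |V_tp|, so the device is in saturation.
k_p = μ_pC_ox · (W/L) = 0.355 mA/V².
KCL at the drain: ½ k_p (V_SG − |V_tp|)² = (V_DD − V_SG)/R.
Let x = V_SG − 0.39. Then 8.4 x² + x − 7.14 = 0, giving x = 0.865 V (positive root), so V_SG = 1.25 V.
I_D = (V_DD − V_SG)/R = (7.53 − 1.25) / 47.3 = 0.133 mA.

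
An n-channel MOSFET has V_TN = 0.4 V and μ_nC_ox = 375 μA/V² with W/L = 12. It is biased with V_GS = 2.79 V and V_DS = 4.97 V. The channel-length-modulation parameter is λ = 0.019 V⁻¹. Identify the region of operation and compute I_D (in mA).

Saturation; I_D = 14.1 mA

k_n = μ_nC_ox · (W/L) = 4.5 mA/V².
V_ov = V_GS − V_TN = 2.79 − 0.4 = 2.39 V.
Since V_DS = 4.97 V ≥ V_ov = 2.39 V, the device is in saturation.
I_D = ½ k_n V_ov² (1 + λ V_DS) = 0.5 × 4.5 × 2.39² × (1 + 0.019 × 4.97) = 14.1 mA.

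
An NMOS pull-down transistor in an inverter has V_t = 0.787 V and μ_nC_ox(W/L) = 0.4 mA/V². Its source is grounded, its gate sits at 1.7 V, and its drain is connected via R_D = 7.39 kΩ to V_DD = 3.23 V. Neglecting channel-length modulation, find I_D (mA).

I_D = 0.167 mA

V_GS = V_G = 1.7 V, so V_ov = 1.7 − 0.787 = 0.913 V.
Assume saturation: I_D = ½ k_n V_ov² = 0.5 × 0.4 × 0.913² = 0.167 mA, giving V_DS = V_DD − I_D R_D = 3.23 − 0.167 × 7.39 = 2 V.
V_DS = 2 V ≥ V_ov = 0.913 V, confirming saturation.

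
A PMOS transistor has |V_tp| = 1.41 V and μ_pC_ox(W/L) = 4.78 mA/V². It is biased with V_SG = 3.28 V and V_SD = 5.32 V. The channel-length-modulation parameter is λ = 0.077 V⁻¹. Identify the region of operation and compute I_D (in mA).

Saturation; I_D = 11.8 mA

V_ov = V_SG − |V_tp| = 3.28 − 1.41 = 1.87 V.
Since V_SD = 5.32 V ≥ V_ov = 1.87 V, the device is in saturation.
I_D = ½ k_p V_ov² (1 + λ V_SD) = 0.5 × 4.78 × 1.87² × (1 + 0.077 × 5.32) = 11.8 mA.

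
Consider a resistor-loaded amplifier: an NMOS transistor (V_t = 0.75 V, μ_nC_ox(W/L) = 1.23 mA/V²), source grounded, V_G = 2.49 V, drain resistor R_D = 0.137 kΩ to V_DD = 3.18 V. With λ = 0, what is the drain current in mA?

V_GS = V_G = 2.49 V, so V_ov = 2.49 − 0.75 = 1.74 V.
Assume saturation: I_D = ½ k_n V_ov² = 0.5 × 1.23 × 1.74² = 1.86 mA, giving V_DS = V_DD − I_D R_D = 3.18 − 1.86 × 0.137 = 2.92 V.
V_DS = 2.92 V ≥ V_ov = 1.74 V, confirming saturation.

I_D = 1.86 mA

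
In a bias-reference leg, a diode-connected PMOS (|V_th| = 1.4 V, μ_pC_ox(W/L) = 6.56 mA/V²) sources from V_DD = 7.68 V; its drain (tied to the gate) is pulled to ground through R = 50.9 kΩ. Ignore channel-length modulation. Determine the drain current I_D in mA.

I_D = 0.120 mA

With gate tied to drain, V_SG = V_SD ≥ V_SG − |V_th|, so the device is in saturation.
KCL at the drain: ½ k_p (V_SG − |V_th|)² = (V_DD − V_SG)/R.
Let x = V_SG − 1.4. Then 167 x² + x − 6.28 = 0, giving x = 0.191 V (positive root), so V_SG = 1.59 V.
I_D = (V_DD − V_SG)/R = (7.68 − 1.59) / 50.9 = 0.12 mA.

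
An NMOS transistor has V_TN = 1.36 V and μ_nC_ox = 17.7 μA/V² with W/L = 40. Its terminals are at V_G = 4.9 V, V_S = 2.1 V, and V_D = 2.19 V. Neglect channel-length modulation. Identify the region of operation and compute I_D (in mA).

V_GS = V_G − V_S = 4.9 − 2.1 = 2.8 V; V_DS = V_D − V_S = 2.19 − 2.1 = 0.09 V.
k_n = μ_nC_ox · (W/L) = 0.708 mA/V².
V_ov = V_GS − V_TN = 2.8 − 1.36 = 1.44 V.
Since V_DS = 0.09 V < V_ov = 1.44 V, the device is in the triode region.
I_D = k_n [V_ov · V_DS − ½ V_DS²] = 0.708 × [1.44 × 0.09 − 0.5 × 0.09²] = 0.0889 mA.

Triode; I_D = 0.0889 mA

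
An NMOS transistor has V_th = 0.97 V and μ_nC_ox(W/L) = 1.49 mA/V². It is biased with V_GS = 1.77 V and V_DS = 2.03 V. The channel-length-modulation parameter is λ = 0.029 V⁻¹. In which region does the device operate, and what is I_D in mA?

Saturation; I_D = 0.505 mA

V_ov = V_GS − V_th = 1.77 − 0.97 = 0.8 V.
Since V_DS = 2.03 V ≥ V_ov = 0.8 V, the device is in saturation.
I_D = ½ k_n V_ov² (1 + λ V_DS) = 0.5 × 1.49 × 0.8² × (1 + 0.029 × 2.03) = 0.505 mA.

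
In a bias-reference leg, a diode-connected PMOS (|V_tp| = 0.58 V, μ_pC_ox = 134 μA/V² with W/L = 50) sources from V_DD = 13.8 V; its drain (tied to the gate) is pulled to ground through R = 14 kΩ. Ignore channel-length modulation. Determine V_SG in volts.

With gate tied to drain, V_SG = V_SD ≥ V_SG − |V_tp|, so the device is in saturation.
k_p = μ_pC_ox · (W/L) = 6.7 mA/V².
KCL at the drain: ½ k_p (V_SG − |V_tp|)² = (V_DD − V_SG)/R.
Let x = V_SG − 0.58. Then 46.9 x² + x − 13.22 = 0, giving x = 0.52 V (positive root), so V_SG = 1.1 V.
I_D = (V_DD − V_SG)/R = (13.8 − 1.1) / 14 = 0.907 mA.

V_SG = 1.10 V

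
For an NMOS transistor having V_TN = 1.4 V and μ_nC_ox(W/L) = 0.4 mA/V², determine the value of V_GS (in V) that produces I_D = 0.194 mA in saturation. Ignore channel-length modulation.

V_GS = 2.38 V

In saturation I_D = ½ k_n (V_GS − V_TN)², so V_GS − V_TN = √(2 I_D / k_n) = √(2 × 0.194 / 0.4) = 0.985 V.
V_GS = 1.4 + 0.985 = 2.38 V.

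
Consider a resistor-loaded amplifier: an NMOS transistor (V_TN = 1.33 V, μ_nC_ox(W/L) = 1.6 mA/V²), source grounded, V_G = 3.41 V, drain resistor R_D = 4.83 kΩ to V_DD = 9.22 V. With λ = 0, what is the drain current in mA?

I_D = 1.78 mA

V_GS = V_G = 3.41 V, so V_ov = 3.41 − 1.33 = 2.08 V.
Assume saturation: I_D = ½ k_n V_ov² = 0.5 × 1.6 × 2.08² = 3.46 mA, giving V_DS = V_DD − I_D R_D = 9.22 − 3.46 × 4.83 = -7.5 V.
But -7.5 V < V_ov = 2.08 V, so the device is actually in triode.
In triode I_D = k_n[V_ov V_DS − ½ V_DS²] and I_D = (V_DD − V_DS)/R_D. Equating: 3.86 V_DS² − 17.07 V_DS + 9.22 = 0, giving V_DS = 0.63 V (the root below V_ov).
I_D = (9.22 − 0.63) / 4.83 = 1.78 mA.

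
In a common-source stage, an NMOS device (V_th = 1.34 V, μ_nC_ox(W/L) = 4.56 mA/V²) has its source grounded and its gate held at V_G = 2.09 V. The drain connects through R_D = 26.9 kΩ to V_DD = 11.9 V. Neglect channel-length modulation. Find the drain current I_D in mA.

I_D = 0.437 mA

V_GS = V_G = 2.09 V, so V_ov = 2.09 − 1.34 = 0.75 V.
Assume saturation: I_D = ½ k_n V_ov² = 0.5 × 4.56 × 0.75² = 1.28 mA, giving V_DS = V_DD − I_D R_D = 11.9 − 1.28 × 26.9 = -22.6 V.
But -22.6 V < V_ov = 0.75 V, so the device is actually in triode.
In triode I_D = k_n[V_ov V_DS − ½ V_DS²] and I_D = (V_DD − V_DS)/R_D. Equating: 61.3 V_DS² − 93 V_DS + 11.9 = 0, giving V_DS = 0.141 V (the root below V_ov).
I_D = (11.9 − 0.141) / 26.9 = 0.437 mA.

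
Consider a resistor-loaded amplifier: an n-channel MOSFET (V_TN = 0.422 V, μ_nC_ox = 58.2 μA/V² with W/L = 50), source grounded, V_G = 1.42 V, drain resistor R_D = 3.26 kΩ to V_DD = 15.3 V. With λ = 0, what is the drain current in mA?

V_GS = V_G = 1.42 V, so V_ov = 1.42 − 0.422 = 0.998 V.
k_n = μ_nC_ox · (W/L) = 2.91 mA/V².
Assume saturation: I_D = ½ k_n V_ov² = 0.5 × 2.91 × 0.998² = 1.45 mA, giving V_DS = V_DD − I_D R_D = 15.3 − 1.45 × 3.26 = 10.6 V.
V_DS = 10.6 V ≥ V_ov = 0.998 V, confirming saturation.

I_D = 1.45 mA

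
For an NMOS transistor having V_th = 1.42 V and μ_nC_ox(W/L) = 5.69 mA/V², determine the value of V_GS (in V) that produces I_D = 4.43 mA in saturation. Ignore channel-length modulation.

In saturation I_D = ½ k_n (V_GS − V_th)², so V_GS − V_th = √(2 I_D / k_n) = √(2 × 4.43 / 5.69) = 1.25 V.
V_GS = 1.42 + 1.25 = 2.67 V.

V_GS = 2.67 V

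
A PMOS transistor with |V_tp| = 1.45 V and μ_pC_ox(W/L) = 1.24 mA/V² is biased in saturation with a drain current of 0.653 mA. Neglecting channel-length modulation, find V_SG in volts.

V_SG = 2.48 V

In saturation I_D = ½ k_p (V_SG − |V_tp|)², so V_SG − |V_tp| = √(2 I_D / k_p) = √(2 × 0.653 / 1.24) = 1.03 V.
V_SG = 1.45 + 1.03 = 2.48 V.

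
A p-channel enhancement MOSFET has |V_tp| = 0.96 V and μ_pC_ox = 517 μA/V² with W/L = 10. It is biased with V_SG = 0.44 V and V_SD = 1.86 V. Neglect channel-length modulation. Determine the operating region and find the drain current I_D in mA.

V_SG = 0.44 V < |V_tp| = 0.96 V, so the transistor is in cutoff.

Cutoff; I_D = 0 mA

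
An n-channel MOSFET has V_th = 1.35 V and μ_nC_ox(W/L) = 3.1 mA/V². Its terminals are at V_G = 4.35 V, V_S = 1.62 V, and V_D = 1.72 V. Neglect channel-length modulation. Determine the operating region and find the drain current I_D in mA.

Triode; I_D = 0.412 mA

V_GS = V_G − V_S = 4.35 − 1.62 = 2.73 V; V_DS = V_D − V_S = 1.72 − 1.62 = 0.1 V.
V_ov = V_GS − V_th = 2.73 − 1.35 = 1.38 V.
Since V_DS = 0.1 V < V_ov = 1.38 V, the device is in the triode region.
I_D = k_n [V_ov · V_DS − ½ V_DS²] = 3.1 × [1.38 × 0.1 − 0.5 × 0.1²] = 0.412 mA.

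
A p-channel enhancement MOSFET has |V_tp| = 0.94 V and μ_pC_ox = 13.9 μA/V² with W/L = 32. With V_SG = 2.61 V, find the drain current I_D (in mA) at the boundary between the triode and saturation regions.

I_D = 0.620 mA

At the boundary V_SD = V_ov = V_SG − |V_tp| = 2.61 − 0.94 = 1.67 V.
k_p = μ_pC_ox · (W/L) = 0.4448 mA/V².
I_D = ½ k_p V_ov² = 0.5 × 0.4448 × 1.67² = 0.62 mA.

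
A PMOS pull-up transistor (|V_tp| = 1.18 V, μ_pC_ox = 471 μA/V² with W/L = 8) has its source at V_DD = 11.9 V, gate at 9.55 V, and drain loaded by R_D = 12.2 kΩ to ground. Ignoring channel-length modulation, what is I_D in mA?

I_D = 0.956 mA

V_SG = V_DD − V_G = 11.9 − 9.55 = 2.35 V, so V_ov = 2.35 − 1.18 = 1.17 V.
k_p = μ_pC_ox · (W/L) = 3.768 mA/V².
Assume saturation: I_D = ½ k_p V_ov² = 0.5 × 3.768 × 1.17² = 2.58 mA, giving V_SD = V_DD − I_D R_D = 11.9 − 2.58 × 12.2 = -19.6 V.
But -19.6 V < V_ov = 1.17 V, so the device is actually in triode.
In triode I_D = k_p[V_ov V_SD − ½ V_SD²] and I_D = (V_DD − V_SD)/R_D. Equating: 23 V_SD² − 54.78 V_SD + 11.9 = 0, giving V_SD = 0.242 V (the root below V_ov).
I_D = (11.9 − 0.242) / 12.2 = 0.956 mA.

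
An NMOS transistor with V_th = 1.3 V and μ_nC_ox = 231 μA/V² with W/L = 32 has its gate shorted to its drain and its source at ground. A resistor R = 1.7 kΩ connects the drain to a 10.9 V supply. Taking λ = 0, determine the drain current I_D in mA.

With gate tied to drain, V_GS = V_DS ≥ V_GS − V_th, so the device is in saturation.
k_n = μ_nC_ox · (W/L) = 7.392 mA/V².
KCL at the drain: ½ k_n (V_GS − V_th)² = (V_DD − V_GS)/R.
Let x = V_GS − 1.3. Then 6.28 x² + x − 9.6 = 0, giving x = 1.16 V (positive root), so V_GS = 2.46 V.
I_D = (V_DD − V_GS)/R = (10.9 − 2.46) / 1.7 = 4.97 mA.

I_D = 4.97 mA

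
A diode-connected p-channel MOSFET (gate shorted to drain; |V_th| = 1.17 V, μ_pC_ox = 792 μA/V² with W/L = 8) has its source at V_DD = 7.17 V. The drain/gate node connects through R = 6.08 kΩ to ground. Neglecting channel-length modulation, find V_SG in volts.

With gate tied to drain, V_SG = V_SD ≥ V_SG − |V_th|, so the device is in saturation.
k_p = μ_pC_ox · (W/L) = 6.336 mA/V².
KCL at the drain: ½ k_p (V_SG − |V_th|)² = (V_DD − V_SG)/R.
Let x = V_SG − 1.17. Then 19.3 x² + x − 6 = 0, giving x = 0.533 V (positive root), so V_SG = 1.7 V.
I_D = (V_DD − V_SG)/R = (7.17 − 1.7) / 6.08 = 0.899 mA.

V_SG = 1.70 V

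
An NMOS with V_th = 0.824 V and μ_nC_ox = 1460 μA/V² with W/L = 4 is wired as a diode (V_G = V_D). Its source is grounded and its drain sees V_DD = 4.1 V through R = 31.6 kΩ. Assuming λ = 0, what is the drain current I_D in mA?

I_D = 0.0979 mA

With gate tied to drain, V_GS = V_DS ≥ V_GS − V_th, so the device is in saturation.
k_n = μ_nC_ox · (W/L) = 5.84 mA/V².
KCL at the drain: ½ k_n (V_GS − V_th)² = (V_DD − V_GS)/R.
Let x = V_GS − 0.824. Then 92.3 x² + x − 3.276 = 0, giving x = 0.183 V (positive root), so V_GS = 1.01 V.
I_D = (V_DD − V_GS)/R = (4.1 − 1.01) / 31.6 = 0.0979 mA.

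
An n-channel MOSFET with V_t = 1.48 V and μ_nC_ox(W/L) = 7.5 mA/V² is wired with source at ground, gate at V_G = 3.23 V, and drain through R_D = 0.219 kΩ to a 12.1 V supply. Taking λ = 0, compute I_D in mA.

V_GS = V_G = 3.23 V, so V_ov = 3.23 − 1.48 = 1.75 V.
Assume saturation: I_D = ½ k_n V_ov² = 0.5 × 7.5 × 1.75² = 11.5 mA, giving V_DS = V_DD − I_D R_D = 12.1 − 11.5 × 0.219 = 9.58 V.
V_DS = 9.58 V ≥ V_ov = 1.75 V, confirming saturation.

I_D = 11.5 mA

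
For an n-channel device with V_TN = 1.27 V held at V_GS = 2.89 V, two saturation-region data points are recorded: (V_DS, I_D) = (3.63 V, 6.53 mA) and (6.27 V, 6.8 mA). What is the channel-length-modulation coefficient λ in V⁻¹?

With V_GS fixed, I_D ∝ (1 + λ V_DS) in saturation, so I_D2/I_D1 = (1 + λ V_DS2)/(1 + λ V_DS1).
6.8/6.53 = 1.041 = (1 + 6.27 λ)/(1 + 3.63 λ).
Solving: λ (I_D1 V_DS2 − I_D2 V_DS1) = I_D2 − I_D1, so λ = (6.8 − 6.53) / (6.53 × 6.27 − 6.8 × 3.63) = 0.27 / 16.3 = 0.0166 V⁻¹.

λ = 0.0166 V⁻¹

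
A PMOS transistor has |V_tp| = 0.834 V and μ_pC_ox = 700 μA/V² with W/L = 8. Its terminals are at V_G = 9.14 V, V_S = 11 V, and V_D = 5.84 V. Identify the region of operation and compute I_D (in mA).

V_SG = V_S − V_G = 11 − 9.14 = 1.86 V; V_SD = V_S − V_D = 11 − 5.84 = 5.16 V.
k_p = μ_pC_ox · (W/L) = 5.6 mA/V².
V_ov = V_SG − |V_tp| = 1.86 − 0.834 = 1.03 V.
Since V_SD = 5.16 V ≥ V_ov = 1.03 V, the device is in saturation.
I_D = ½ k_p V_ov² = 0.5 × 5.6 × 1.03² = 2.95 mA.

Saturation; I_D = 2.95 mA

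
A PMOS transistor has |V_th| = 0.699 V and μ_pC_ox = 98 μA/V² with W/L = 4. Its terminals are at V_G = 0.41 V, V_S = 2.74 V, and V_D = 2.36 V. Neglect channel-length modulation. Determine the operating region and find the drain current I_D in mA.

Triode; I_D = 0.215 mA

V_SG = V_S − V_G = 2.74 − 0.41 = 2.33 V; V_SD = V_S − V_D = 2.74 − 2.36 = 0.38 V.
k_p = μ_pC_ox · (W/L) = 0.392 mA/V².
V_ov = V_SG − |V_th| = 2.33 − 0.699 = 1.63 V.
Since V_SD = 0.38 V < V_ov = 1.63 V, the device is in the triode region.
I_D = k_p [V_ov · V_SD − ½ V_SD²] = 0.392 × [1.63 × 0.38 − 0.5 × 0.38²] = 0.215 mA.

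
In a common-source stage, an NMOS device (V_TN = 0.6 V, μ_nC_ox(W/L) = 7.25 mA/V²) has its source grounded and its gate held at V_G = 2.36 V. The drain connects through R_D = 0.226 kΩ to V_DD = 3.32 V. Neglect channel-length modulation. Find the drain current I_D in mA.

I_D = 9.74 mA

V_GS = V_G = 2.36 V, so V_ov = 2.36 − 0.6 = 1.76 V.
Assume saturation: I_D = ½ k_n V_ov² = 0.5 × 7.25 × 1.76² = 11.2 mA, giving V_DS = V_DD − I_D R_D = 3.32 − 11.2 × 0.226 = 0.782 V.
But 0.782 V < V_ov = 1.76 V, so the device is actually in triode.
In triode I_D = k_n[V_ov V_DS − ½ V_DS²] and I_D = (V_DD − V_DS)/R_D. Equating: 0.819 V_DS² − 3.884 V_DS + 3.32 = 0, giving V_DS = 1.12 V (the root below V_ov).
I_D = (3.32 − 1.12) / 0.226 = 9.74 mA.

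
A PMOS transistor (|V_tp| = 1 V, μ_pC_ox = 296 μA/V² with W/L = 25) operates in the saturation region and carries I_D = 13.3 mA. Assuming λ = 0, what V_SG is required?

V_SG = 2.90 V

k_p = μ_pC_ox · (W/L) = 7.4 mA/V².
In saturation I_D = ½ k_p (V_SG − |V_tp|)², so V_SG − |V_tp| = √(2 I_D / k_p) = √(2 × 13.3 / 7.4) = 1.9 V.
V_SG = 1 + 1.9 = 2.9 V.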